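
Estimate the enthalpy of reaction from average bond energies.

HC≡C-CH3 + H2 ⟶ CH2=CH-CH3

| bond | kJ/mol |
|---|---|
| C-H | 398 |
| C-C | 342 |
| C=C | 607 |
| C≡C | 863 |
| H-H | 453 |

Bonds broken (reactants):
  C≡C: 1 × 863 = 863
  C-C: 1 × 342 = 342
  C-H: 4 × 398 = 1592
  H-H: 1 × 453 = 453
  Σ(broken) = 3250 kJ
Bonds formed (products):
  C-C: 1 × 342 = 342
  C-H: 6 × 398 = 2388
  C=C: 1 × 607 = 607
  Σ(formed) = 3337 kJ
ΔH = Σ(broken) − Σ(formed) = 3250 − 3337 = −87 kJ

ΔH ≈ −87 kJ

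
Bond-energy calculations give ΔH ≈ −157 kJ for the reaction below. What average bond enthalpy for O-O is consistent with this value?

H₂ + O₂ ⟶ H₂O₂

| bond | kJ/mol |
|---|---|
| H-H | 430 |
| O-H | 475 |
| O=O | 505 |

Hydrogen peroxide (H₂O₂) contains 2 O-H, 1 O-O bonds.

D(O-O) ≈ 142 kJ/mol

Let D be the O-O bond energy.
Σ(broken) = 1×430 + 1×505 = 935
Σ(formed) = 2×475 + 1×D = 950 + D
ΔH = Σ(broken) − Σ(formed) = (935) − (950 + D) = −15 − D
Setting this equal to −157 kJ gives D = 142 kJ/mol.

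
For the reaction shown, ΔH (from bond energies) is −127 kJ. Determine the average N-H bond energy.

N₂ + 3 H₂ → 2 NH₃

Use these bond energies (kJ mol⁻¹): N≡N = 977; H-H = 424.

D(N-H) ≈ 396 kJ/mol

Let D be the N-H bond energy.
Σ(broken) = 3×424 + 1×977 = 2249
Σ(formed) = 6×D = 6D
ΔH = Σ(broken) − Σ(formed) = (2249) − (6D) = +2249 − 6D
Setting this equal to −127 kJ gives 6D = 2376, so D = 396 kJ/mol.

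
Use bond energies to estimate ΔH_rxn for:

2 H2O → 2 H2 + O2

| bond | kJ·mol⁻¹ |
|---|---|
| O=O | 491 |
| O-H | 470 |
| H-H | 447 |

ΔH ≈ +495 kJ

Bonds broken (reactants):
  O-H: 4 × 470 = 1880
  Σ(broken) = 1880 kJ
Bonds formed (products):
  H-H: 2 × 447 = 894
  O=O: 1 × 491 = 491
  Σ(formed) = 1385 kJ
ΔH = Σ(broken) − Σ(formed) = 1880 − 1385 = +495 kJ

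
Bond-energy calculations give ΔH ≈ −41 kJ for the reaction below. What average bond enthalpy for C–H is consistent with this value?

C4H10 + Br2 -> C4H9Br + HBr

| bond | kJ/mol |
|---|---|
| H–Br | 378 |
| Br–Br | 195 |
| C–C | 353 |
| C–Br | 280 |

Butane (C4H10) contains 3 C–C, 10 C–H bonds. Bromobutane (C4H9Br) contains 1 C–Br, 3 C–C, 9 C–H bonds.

Let D be the C–H bond energy.
Σ(broken) = 1×195 + 3×353 + 10×D = 1254 + 10D
Σ(formed) = 1×280 + 3×353 + 9×D + 1×378 = 1717 + 9D
ΔH = Σ(broken) − Σ(formed) = (1254 + 10D) − (1717 + 9D) = −463 + D
Setting this equal to −41 kJ gives D = 422 kJ/mol.

D(C–H) ≈ 422 kJ/mol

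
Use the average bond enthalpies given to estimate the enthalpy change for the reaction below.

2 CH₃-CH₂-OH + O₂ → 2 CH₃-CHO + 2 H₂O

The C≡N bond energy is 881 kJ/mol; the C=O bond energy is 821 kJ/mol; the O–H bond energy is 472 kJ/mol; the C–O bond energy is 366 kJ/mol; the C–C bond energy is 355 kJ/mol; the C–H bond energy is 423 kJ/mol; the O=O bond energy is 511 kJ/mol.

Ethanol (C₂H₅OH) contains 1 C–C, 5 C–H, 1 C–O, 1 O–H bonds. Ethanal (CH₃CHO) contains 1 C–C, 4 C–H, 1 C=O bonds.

ΔH ≈ −497 kJ

Bonds broken (reactants):
  C–C: 2 × 355 = 710
  C–H: 10 × 423 = 4230
  C–O: 2 × 366 = 732
  O–H: 2 × 472 = 944
  O=O: 1 × 511 = 511
  Σ(broken) = 7127 kJ
Bonds formed (products):
  C–C: 2 × 355 = 710
  C–H: 8 × 423 = 3384
  C=O: 2 × 821 = 1642
  O–H: 4 × 472 = 1888
  Σ(formed) = 7624 kJ
ΔH = Σ(broken) − Σ(formed) = 7127 − 7624 = −497 kJ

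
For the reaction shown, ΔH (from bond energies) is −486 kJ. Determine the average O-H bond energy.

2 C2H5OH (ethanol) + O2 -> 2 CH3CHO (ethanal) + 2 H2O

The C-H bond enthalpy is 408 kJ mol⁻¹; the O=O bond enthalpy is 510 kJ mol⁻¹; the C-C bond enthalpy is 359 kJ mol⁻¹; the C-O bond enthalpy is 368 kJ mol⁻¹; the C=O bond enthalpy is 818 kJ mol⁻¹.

D(O-H) ≈ 456 kJ/mol

Let D be the O-H bond energy.
Σ(broken) = 2×359 + 10×408 + 2×368 + 2×D + 1×510 = 6044 + 2D
Σ(formed) = 2×359 + 8×408 + 2×818 + 4×D = 5618 + 4D
ΔH = Σ(broken) − Σ(formed) = (6044 + 2D) − (5618 + 4D) = +426 − 2D
Setting this equal to −486 kJ gives 2D = 912, so D = 456 kJ/mol.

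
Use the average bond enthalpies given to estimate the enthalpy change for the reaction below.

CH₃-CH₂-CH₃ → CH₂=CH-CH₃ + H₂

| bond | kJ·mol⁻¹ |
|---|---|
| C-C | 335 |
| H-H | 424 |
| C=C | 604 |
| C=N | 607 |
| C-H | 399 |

Bonds broken (reactants):
  C-C: 2 × 335 = 670
  C-H: 8 × 399 = 3192
  Σ(broken) = 3862 kJ
Bonds formed (products):
  C-C: 1 × 335 = 335
  C-H: 6 × 399 = 2394
  C=C: 1 × 604 = 604
  H-H: 1 × 424 = 424
  Σ(formed) = 3757 kJ
ΔH = Σ(broken) − Σ(formed) = 3862 − 3757 = +105 kJ

ΔH ≈ +105 kJ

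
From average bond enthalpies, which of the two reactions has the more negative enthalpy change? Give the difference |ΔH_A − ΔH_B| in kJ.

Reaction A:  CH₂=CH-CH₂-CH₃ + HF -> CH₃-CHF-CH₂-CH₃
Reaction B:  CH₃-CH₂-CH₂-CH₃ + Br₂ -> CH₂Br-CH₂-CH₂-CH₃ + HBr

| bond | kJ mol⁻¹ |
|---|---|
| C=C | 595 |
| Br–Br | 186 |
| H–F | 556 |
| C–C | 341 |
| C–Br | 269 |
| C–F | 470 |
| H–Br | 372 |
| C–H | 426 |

Reaction A, by 57 kJ

Reaction A:
  Bonds broken (reactants):
    C–C: 2 × 341 = 682
    C–H: 8 × 426 = 3408
    C=C: 1 × 595 = 595
    H–F: 1 × 556 = 556
    Σ(broken) = 5241 kJ
  Bonds formed (products):
    C–C: 3 × 341 = 1023
    C–F: 1 × 470 = 470
    C–H: 9 × 426 = 3834
    Σ(formed) = 5327 kJ
  ΔH_A = 5241 − 5327 = −86 kJ
Reaction B:
  Bonds broken (reactants):
    Br–Br: 1 × 186 = 186
    C–C: 3 × 341 = 1023
    C–H: 10 × 426 = 4260
    Σ(broken) = 5469 kJ
  Bonds formed (products):
    C–Br: 1 × 269 = 269
    C–C: 3 × 341 = 1023
    C–H: 9 × 426 = 3834
    H–Br: 1 × 372 = 372
    Σ(formed) = 5498 kJ
  ΔH_B = 5469 − 5498 = −29 kJ
ΔH_A − ΔH_B = −57 kJ, so reaction A has the more negative ΔH; |ΔH_A − ΔH_B| = 57 kJ.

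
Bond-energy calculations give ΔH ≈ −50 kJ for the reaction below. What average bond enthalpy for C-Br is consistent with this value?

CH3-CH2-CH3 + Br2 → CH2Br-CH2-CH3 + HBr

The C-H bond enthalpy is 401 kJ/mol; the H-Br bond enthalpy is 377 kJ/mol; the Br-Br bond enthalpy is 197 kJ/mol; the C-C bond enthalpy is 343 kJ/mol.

Let D be the C-Br bond energy.
Σ(broken) = 1×197 + 2×343 + 8×401 = 4091
Σ(formed) = 1×D + 2×343 + 7×401 + 1×377 = 3870 + D
ΔH = Σ(broken) − Σ(formed) = (4091) − (3870 + D) = +221 − D
Setting this equal to −50 kJ gives D = 271 kJ/mol.

D(C-Br) ≈ 271 kJ/mol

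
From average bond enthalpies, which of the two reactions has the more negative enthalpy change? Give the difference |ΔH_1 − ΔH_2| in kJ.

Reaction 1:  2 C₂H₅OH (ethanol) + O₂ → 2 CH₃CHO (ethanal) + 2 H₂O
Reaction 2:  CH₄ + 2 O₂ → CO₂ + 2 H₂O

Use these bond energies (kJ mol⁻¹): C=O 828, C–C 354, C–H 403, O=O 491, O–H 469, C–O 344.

Reaction 2, by 329 kJ

Reaction 1:
  Bonds broken (reactants):
    C–C: 2 × 354 = 708
    C–H: 10 × 403 = 4030
    C–O: 2 × 344 = 688
    O–H: 2 × 469 = 938
    O=O: 1 × 491 = 491
    Σ(broken) = 6855 kJ
  Bonds formed (products):
    C–C: 2 × 354 = 708
    C–H: 8 × 403 = 3224
    C=O: 2 × 828 = 1656
    O–H: 4 × 469 = 1876
    Σ(formed) = 7464 kJ
  ΔH_1 = 6855 − 7464 = −609 kJ
Reaction 2:
  Bonds broken (reactants):
    C–H: 4 × 403 = 1612
    O=O: 2 × 491 = 982
    Σ(broken) = 2594 kJ
  Bonds formed (products):
    C=O: 2 × 828 = 1656
    O–H: 4 × 469 = 1876
    Σ(formed) = 3532 kJ
  ΔH_2 = 2594 − 3532 = −938 kJ
ΔH_1 − ΔH_2 = +329 kJ, so reaction 2 has the more negative ΔH; |ΔH_1 − ΔH_2| = 329 kJ.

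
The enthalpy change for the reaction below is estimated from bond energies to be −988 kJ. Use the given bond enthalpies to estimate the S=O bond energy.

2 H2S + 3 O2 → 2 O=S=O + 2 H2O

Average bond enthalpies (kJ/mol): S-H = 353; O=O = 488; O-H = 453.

Let D be the S=O bond energy.
Σ(broken) = 3×488 + 4×353 = 2876
Σ(formed) = 4×453 + 4×D = 1812 + 4D
ΔH = Σ(broken) − Σ(formed) = (2876) − (1812 + 4D) = +1064 − 4D
Setting this equal to −988 kJ gives 4D = 2052, so D = 513 kJ/mol.

D(S=O) ≈ 513 kJ/mol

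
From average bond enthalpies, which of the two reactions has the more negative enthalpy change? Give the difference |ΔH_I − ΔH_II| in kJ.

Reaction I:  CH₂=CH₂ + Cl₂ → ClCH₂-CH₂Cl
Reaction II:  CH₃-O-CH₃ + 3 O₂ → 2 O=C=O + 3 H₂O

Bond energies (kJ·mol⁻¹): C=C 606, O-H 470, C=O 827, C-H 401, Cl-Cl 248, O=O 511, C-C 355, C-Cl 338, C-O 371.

Reaction II, by 1270 kJ

Reaction I:
  Bonds broken (reactants):
    C-H: 4 × 401 = 1604
    C=C: 1 × 606 = 606
    Cl-Cl: 1 × 248 = 248
    Σ(broken) = 2458 kJ
  Bonds formed (products):
    C-C: 1 × 355 = 355
    C-Cl: 2 × 338 = 676
    C-H: 4 × 401 = 1604
    Σ(formed) = 2635 kJ
  ΔH_I = 2458 − 2635 = −177 kJ
Reaction II:
  Bonds broken (reactants):
    C-H: 6 × 401 = 2406
    C-O: 2 × 371 = 742
    O=O: 3 × 511 = 1533
    Σ(broken) = 4681 kJ
  Bonds formed (products):
    C=O: 4 × 827 = 3308
    O-H: 6 × 470 = 2820
    Σ(formed) = 6128 kJ
  ΔH_II = 4681 − 6128 = −1447 kJ
ΔH_I − ΔH_II = +1270 kJ, so reaction II has the more negative ΔH; |ΔH_I − ΔH_II| = 1270 kJ.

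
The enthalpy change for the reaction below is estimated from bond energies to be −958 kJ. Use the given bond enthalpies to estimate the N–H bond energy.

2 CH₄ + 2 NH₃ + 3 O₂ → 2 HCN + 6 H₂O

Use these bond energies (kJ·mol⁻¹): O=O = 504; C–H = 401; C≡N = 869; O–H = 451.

D(N–H) ≈ 379 kJ/mol

Let D be the N–H bond energy.
Σ(broken) = 8×401 + 6×D + 3×504 = 4720 + 6D
Σ(formed) = 2×869 + 2×401 + 12×451 = 7952
ΔH = Σ(broken) − Σ(formed) = (4720 + 6D) − (7952) = −3232 + 6D
Setting this equal to −958 kJ gives 6D = 2274, so D = 379 kJ/mol.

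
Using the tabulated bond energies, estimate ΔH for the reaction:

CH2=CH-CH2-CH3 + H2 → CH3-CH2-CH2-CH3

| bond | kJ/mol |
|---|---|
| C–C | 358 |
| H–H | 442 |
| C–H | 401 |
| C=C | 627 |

ΔH ≈ −91 kJ

Bonds broken (reactants):
  C–C: 2 × 358 = 716
  C–H: 8 × 401 = 3208
  C=C: 1 × 627 = 627
  H–H: 1 × 442 = 442
  Σ(broken) = 4993 kJ
Bonds formed (products):
  C–C: 3 × 358 = 1074
  C–H: 10 × 401 = 4010
  Σ(formed) = 5084 kJ
ΔH = Σ(broken) − Σ(formed) = 4993 − 5084 = −91 kJ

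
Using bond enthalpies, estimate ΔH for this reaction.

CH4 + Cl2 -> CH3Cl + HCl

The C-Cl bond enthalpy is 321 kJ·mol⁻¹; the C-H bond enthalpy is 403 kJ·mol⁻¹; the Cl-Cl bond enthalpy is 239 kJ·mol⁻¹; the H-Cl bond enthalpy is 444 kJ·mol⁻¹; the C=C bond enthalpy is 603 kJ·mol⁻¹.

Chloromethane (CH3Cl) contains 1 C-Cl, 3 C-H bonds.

ΔH ≈ −123 kJ

Bonds broken (reactants):
  C-H: 4 × 403 = 1612
  Cl-Cl: 1 × 239 = 239
  Σ(broken) = 1851 kJ
Bonds formed (products):
  C-Cl: 1 × 321 = 321
  C-H: 3 × 403 = 1209
  H-Cl: 1 × 444 = 444
  Σ(formed) = 1974 kJ
ΔH = Σ(broken) − Σ(formed) = 1851 − 1974 = −123 kJ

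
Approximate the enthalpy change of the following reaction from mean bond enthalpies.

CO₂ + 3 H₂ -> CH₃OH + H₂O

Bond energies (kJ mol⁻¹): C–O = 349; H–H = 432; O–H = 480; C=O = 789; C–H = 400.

ΔH ≈ −115 kJ

Bonds broken (reactants):
  C=O: 2 × 789 = 1578
  H–H: 3 × 432 = 1296
  Σ(broken) = 2874 kJ
Bonds formed (products):
  C–H: 3 × 400 = 1200
  C–O: 1 × 349 = 349
  O–H: 3 × 480 = 1440
  Σ(formed) = 2989 kJ
ΔH = Σ(broken) − Σ(formed) = 2874 − 2989 = −115 kJ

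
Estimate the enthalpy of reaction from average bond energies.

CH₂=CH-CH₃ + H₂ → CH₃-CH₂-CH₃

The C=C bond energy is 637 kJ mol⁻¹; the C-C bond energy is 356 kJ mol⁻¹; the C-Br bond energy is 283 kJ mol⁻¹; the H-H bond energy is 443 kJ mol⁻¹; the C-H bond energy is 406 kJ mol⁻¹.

ΔH ≈ −88 kJ

Bonds broken (reactants):
  C-C: 1 × 356 = 356
  C-H: 6 × 406 = 2436
  C=C: 1 × 637 = 637
  H-H: 1 × 443 = 443
  Σ(broken) = 3872 kJ
Bonds formed (products):
  C-C: 2 × 356 = 712
  C-H: 8 × 406 = 3248
  Σ(formed) = 3960 kJ
ΔH = Σ(broken) − Σ(formed) = 3872 − 3960 = −88 kJ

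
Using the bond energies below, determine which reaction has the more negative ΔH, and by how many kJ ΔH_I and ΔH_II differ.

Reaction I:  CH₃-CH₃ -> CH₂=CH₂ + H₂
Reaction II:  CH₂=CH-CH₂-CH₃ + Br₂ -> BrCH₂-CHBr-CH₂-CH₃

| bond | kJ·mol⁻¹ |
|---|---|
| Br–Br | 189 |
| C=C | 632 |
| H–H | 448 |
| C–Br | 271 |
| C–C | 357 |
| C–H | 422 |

Reaction II, by 199 kJ

Reaction I:
  Bonds broken (reactants):
    C–C: 1 × 357 = 357
    C–H: 6 × 422 = 2532
    Σ(broken) = 2889 kJ
  Bonds formed (products):
    C–H: 4 × 422 = 1688
    C=C: 1 × 632 = 632
    H–H: 1 × 448 = 448
    Σ(formed) = 2768 kJ
  ΔH_I = 2889 − 2768 = +121 kJ
Reaction II:
  Bonds broken (reactants):
    Br–Br: 1 × 189 = 189
    C–C: 2 × 357 = 714
    C–H: 8 × 422 = 3376
    C=C: 1 × 632 = 632
    Σ(broken) = 4911 kJ
  Bonds formed (products):
    C–Br: 2 × 271 = 542
    C–C: 3 × 357 = 1071
    C–H: 8 × 422 = 3376
    Σ(formed) = 4989 kJ
  ΔH_II = 4911 − 4989 = −78 kJ
ΔH_I − ΔH_II = +199 kJ, so reaction II has the more negative ΔH; |ΔH_I − ΔH_II| = 199 kJ.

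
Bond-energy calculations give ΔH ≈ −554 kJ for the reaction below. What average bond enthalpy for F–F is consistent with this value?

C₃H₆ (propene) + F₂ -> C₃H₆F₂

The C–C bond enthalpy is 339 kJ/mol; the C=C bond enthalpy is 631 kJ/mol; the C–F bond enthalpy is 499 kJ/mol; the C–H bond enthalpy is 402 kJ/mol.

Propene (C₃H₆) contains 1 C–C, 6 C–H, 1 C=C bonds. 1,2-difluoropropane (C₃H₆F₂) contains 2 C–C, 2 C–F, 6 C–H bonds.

Let D be the F–F bond energy.
Σ(broken) = 1×339 + 6×402 + 1×631 + 1×D = 3382 + D
Σ(formed) = 2×339 + 2×499 + 6×402 = 4088
ΔH = Σ(broken) − Σ(formed) = (3382 + D) − (4088) = −706 + D
Setting this equal to −554 kJ gives D = 152 kJ/mol.

D(F–F) ≈ 152 kJ/mol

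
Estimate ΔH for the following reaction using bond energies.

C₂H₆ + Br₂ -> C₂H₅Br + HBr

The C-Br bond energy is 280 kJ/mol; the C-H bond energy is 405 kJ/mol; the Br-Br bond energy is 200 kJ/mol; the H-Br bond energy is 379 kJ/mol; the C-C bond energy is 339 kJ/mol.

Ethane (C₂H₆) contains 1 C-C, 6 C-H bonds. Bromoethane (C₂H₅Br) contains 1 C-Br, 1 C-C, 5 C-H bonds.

Bonds broken (reactants):
  Br-Br: 1 × 200 = 200
  C-C: 1 × 339 = 339
  C-H: 6 × 405 = 2430
  Σ(broken) = 2969 kJ
Bonds formed (products):
  C-Br: 1 × 280 = 280
  C-C: 1 × 339 = 339
  C-H: 5 × 405 = 2025
  H-Br: 1 × 379 = 379
  Σ(formed) = 3023 kJ
ΔH = Σ(broken) − Σ(formed) = 2969 − 3023 = −54 kJ

ΔH ≈ −54 kJ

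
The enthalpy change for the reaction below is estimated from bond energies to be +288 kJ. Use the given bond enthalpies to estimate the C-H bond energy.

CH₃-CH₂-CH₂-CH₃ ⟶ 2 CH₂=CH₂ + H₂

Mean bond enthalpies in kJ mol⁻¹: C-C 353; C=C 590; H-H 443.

Let D be the C-H bond energy.
Σ(broken) = 3×353 + 10×D = 1059 + 10D
Σ(formed) = 8×D + 2×590 + 1×443 = 1623 + 8D
ΔH = Σ(broken) − Σ(formed) = (1059 + 10D) − (1623 + 8D) = −564 + 2D
Setting this equal to +288 kJ gives 2D = 852, so D = 426 kJ/mol.

D(C-H) ≈ 426 kJ/mol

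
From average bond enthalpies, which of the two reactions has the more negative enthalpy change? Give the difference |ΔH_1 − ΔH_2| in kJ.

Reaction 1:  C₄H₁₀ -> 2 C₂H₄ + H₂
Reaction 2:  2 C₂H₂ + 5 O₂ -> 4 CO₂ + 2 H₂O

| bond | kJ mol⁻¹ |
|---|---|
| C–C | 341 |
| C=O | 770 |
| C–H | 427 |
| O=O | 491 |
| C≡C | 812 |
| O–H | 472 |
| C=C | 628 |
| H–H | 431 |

Reaction 1:
  Bonds broken (reactants):
    C–C: 3 × 341 = 1023
    C–H: 10 × 427 = 4270
    Σ(broken) = 5293 kJ
  Bonds formed (products):
    C–H: 8 × 427 = 3416
    C=C: 2 × 628 = 1256
    H–H: 1 × 431 = 431
    Σ(formed) = 5103 kJ
  ΔH_1 = 5293 − 5103 = +190 kJ
Reaction 2:
  Bonds broken (reactants):
    C≡C: 2 × 812 = 1624
    C–H: 4 × 427 = 1708
    O=O: 5 × 491 = 2455
    Σ(broken) = 5787 kJ
  Bonds formed (products):
    C=O: 8 × 770 = 6160
    O–H: 4 × 472 = 1888
    Σ(formed) = 8048 kJ
  ΔH_2 = 5787 − 8048 = −2261 kJ
ΔH_1 − ΔH_2 = +2451 kJ, so reaction 2 has the more negative ΔH; |ΔH_1 − ΔH_2| = 2451 kJ.

Reaction 2, by 2451 kJ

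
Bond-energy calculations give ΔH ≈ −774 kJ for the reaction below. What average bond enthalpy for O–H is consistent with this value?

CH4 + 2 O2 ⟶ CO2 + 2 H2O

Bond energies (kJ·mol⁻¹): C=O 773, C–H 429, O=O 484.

Let D be the O–H bond energy.
Σ(broken) = 4×429 + 2×484 = 2684
Σ(formed) = 2×773 + 4×D = 1546 + 4D
ΔH = Σ(broken) − Σ(formed) = (2684) − (1546 + 4D) = +1138 − 4D
Setting this equal to −774 kJ gives 4D = 1912, so D = 478 kJ/mol.

D(O–H) ≈ 478 kJ/mol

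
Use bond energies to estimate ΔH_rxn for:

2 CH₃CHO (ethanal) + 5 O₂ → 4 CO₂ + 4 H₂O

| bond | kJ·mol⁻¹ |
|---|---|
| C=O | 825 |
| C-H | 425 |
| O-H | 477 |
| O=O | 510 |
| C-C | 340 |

ΔH ≈ −2136 kJ

Bonds broken (reactants):
  C-C: 2 × 340 = 680
  C-H: 8 × 425 = 3400
  C=O: 2 × 825 = 1650
  O=O: 5 × 510 = 2550
  Σ(broken) = 8280 kJ
Bonds formed (products):
  C=O: 8 × 825 = 6600
  O-H: 8 × 477 = 3816
  Σ(formed) = 10416 kJ
ΔH = Σ(broken) − Σ(formed) = 8280 − 10416 = −2136 kJ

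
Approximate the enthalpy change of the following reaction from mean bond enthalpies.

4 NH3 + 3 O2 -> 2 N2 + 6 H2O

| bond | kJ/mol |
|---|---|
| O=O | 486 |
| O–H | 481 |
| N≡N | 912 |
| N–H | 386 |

Bonds broken (reactants):
  N–H: 12 × 386 = 4632
  O=O: 3 × 486 = 1458
  Σ(broken) = 6090 kJ
Bonds formed (products):
  N≡N: 2 × 912 = 1824
  O–H: 12 × 481 = 5772
  Σ(formed) = 7596 kJ
ΔH = Σ(broken) − Σ(formed) = 6090 − 7596 = −1506 kJ

ΔH ≈ −1506 kJ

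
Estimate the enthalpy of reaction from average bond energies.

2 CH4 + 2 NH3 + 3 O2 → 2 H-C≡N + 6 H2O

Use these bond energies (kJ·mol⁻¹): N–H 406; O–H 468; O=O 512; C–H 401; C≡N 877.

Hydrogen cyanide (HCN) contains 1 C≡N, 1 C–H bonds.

ΔH ≈ −992 kJ

Bonds broken (reactants):
  C–H: 8 × 401 = 3208
  N–H: 6 × 406 = 2436
  O=O: 3 × 512 = 1536
  Σ(broken) = 7180 kJ
Bonds formed (products):
  C≡N: 2 × 877 = 1754
  C–H: 2 × 401 = 802
  O–H: 12 × 468 = 5616
  Σ(formed) = 8172 kJ
ΔH = Σ(broken) − Σ(formed) = 7180 − 8172 = −992 kJ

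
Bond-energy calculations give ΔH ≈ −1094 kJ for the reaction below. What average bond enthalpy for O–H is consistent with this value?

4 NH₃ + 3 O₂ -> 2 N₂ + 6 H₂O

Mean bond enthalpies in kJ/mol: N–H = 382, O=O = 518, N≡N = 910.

Let D be the O–H bond energy.
Σ(broken) = 12×382 + 3×518 = 6138
Σ(formed) = 2×910 + 12×D = 1820 + 12D
ΔH = Σ(broken) − Σ(formed) = (6138) − (1820 + 12D) = +4318 − 12D
Setting this equal to −1094 kJ gives 12D = 5412, so D = 451 kJ/mol.

D(O–H) ≈ 451 kJ/mol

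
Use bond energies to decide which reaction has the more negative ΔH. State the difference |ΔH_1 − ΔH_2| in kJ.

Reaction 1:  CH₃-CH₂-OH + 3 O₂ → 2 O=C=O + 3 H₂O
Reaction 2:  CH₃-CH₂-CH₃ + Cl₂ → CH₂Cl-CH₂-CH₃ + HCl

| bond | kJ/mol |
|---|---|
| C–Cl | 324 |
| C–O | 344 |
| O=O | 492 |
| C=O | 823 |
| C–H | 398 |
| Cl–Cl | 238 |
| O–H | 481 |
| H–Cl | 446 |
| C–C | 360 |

Reaction 1, by 1393 kJ

Reaction 1:
  Bonds broken (reactants):
    C–C: 1 × 360 = 360
    C–H: 5 × 398 = 1990
    C–O: 1 × 344 = 344
    O–H: 1 × 481 = 481
    O=O: 3 × 492 = 1476
    Σ(broken) = 4651 kJ
  Bonds formed (products):
    C=O: 4 × 823 = 3292
    O–H: 6 × 481 = 2886
    Σ(formed) = 6178 kJ
  ΔH_1 = 4651 − 6178 = −1527 kJ
Reaction 2:
  Bonds broken (reactants):
    C–C: 2 × 360 = 720
    C–H: 8 × 398 = 3184
    Cl–Cl: 1 × 238 = 238
    Σ(broken) = 4142 kJ
  Bonds formed (products):
    C–C: 2 × 360 = 720
    C–Cl: 1 × 324 = 324
    C–H: 7 × 398 = 2786
    H–Cl: 1 × 446 = 446
    Σ(formed) = 4276 kJ
  ΔH_2 = 4142 − 4276 = −134 kJ
ΔH_1 − ΔH_2 = −1393 kJ, so reaction 1 has the more negative ΔH; |ΔH_1 − ΔH_2| = 1393 kJ.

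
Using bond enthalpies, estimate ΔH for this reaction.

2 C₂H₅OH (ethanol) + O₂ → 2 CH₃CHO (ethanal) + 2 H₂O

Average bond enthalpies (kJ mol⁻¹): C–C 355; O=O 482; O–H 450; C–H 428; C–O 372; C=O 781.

ΔH ≈ −380 kJ

Bonds broken (reactants):
  C–C: 2 × 355 = 710
  C–H: 10 × 428 = 4280
  C–O: 2 × 372 = 744
  O–H: 2 × 450 = 900
  O=O: 1 × 482 = 482
  Σ(broken) = 7116 kJ
Bonds formed (products):
  C–C: 2 × 355 = 710
  C–H: 8 × 428 = 3424
  C=O: 2 × 781 = 1562
  O–H: 4 × 450 = 1800
  Σ(formed) = 7496 kJ
ΔH = Σ(broken) − Σ(formed) = 7116 − 7496 = −380 kJ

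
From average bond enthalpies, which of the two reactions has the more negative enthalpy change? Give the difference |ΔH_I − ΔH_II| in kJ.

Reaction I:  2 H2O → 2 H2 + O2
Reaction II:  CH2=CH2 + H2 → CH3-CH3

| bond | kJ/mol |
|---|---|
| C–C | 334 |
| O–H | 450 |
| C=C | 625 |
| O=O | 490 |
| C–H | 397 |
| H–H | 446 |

Reaction I:
  Bonds broken (reactants):
    O–H: 4 × 450 = 1800
    Σ(broken) = 1800 kJ
  Bonds formed (products):
    H–H: 2 × 446 = 892
    O=O: 1 × 490 = 490
    Σ(formed) = 1382 kJ
  ΔH_I = 1800 − 1382 = +418 kJ
Reaction II:
  Bonds broken (reactants):
    C–H: 4 × 397 = 1588
    C=C: 1 × 625 = 625
    H–H: 1 × 446 = 446
    Σ(broken) = 2659 kJ
  Bonds formed (products):
    C–C: 1 × 334 = 334
    C–H: 6 × 397 = 2382
    Σ(formed) = 2716 kJ
  ΔH_II = 2659 − 2716 = −57 kJ
ΔH_I − ΔH_II = +475 kJ, so reaction II has the more negative ΔH; |ΔH_I − ΔH_II| = 475 kJ.

Reaction II, by 475 kJ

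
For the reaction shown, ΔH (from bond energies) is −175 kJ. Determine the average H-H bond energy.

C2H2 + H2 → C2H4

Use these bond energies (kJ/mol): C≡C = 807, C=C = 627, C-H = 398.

D(H-H) ≈ 441 kJ/mol

Let D be the H-H bond energy.
Σ(broken) = 1×807 + 2×398 + 1×D = 1603 + D
Σ(formed) = 4×398 + 1×627 = 2219
ΔH = Σ(broken) − Σ(formed) = (1603 + D) − (2219) = −616 + D
Setting this equal to −175 kJ gives D = 441 kJ/mol.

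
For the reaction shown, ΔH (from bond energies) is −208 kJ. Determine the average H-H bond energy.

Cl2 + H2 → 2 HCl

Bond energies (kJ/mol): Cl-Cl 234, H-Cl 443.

D(H-H) ≈ 444 kJ/mol

Let D be the H-H bond energy.
Σ(broken) = 1×234 + 1×D = 234 + D
Σ(formed) = 2×443 = 886
ΔH = Σ(broken) − Σ(formed) = (234 + D) − (886) = −652 + D
Setting this equal to −208 kJ gives D = 444 kJ/mol.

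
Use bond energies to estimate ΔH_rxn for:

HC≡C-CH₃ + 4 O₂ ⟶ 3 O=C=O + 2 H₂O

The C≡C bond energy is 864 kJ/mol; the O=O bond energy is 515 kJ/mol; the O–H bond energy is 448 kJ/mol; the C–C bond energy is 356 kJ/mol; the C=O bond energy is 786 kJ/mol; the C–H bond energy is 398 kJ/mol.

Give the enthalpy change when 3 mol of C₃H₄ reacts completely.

Bonds broken (reactants):
  C≡C: 1 × 864 = 864
  C–C: 1 × 356 = 356
  C–H: 4 × 398 = 1592
  O=O: 4 × 515 = 2060
  Σ(broken) = 4872 kJ
Bonds formed (products):
  C=O: 6 × 786 = 4716
  O–H: 4 × 448 = 1792
  Σ(formed) = 6508 kJ
ΔH = Σ(broken) − Σ(formed) = 4872 − 6508 = −1636 kJ
For 3× the reaction as written: 3 × (−1636) = −4908 kJ

ΔH = −4908 kJ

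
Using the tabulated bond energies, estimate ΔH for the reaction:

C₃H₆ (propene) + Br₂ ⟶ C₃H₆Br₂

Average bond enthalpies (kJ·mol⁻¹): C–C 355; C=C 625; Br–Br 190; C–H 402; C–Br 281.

Bonds broken (reactants):
  Br–Br: 1 × 190 = 190
  C–C: 1 × 355 = 355
  C–H: 6 × 402 = 2412
  C=C: 1 × 625 = 625
  Σ(broken) = 3582 kJ
Bonds formed (products):
  C–Br: 2 × 281 = 562
  C–C: 2 × 355 = 710
  C–H: 6 × 402 = 2412
  Σ(formed) = 3684 kJ
ΔH = Σ(broken) − Σ(formed) = 3582 − 3684 = −102 kJ

ΔH ≈ −102 kJ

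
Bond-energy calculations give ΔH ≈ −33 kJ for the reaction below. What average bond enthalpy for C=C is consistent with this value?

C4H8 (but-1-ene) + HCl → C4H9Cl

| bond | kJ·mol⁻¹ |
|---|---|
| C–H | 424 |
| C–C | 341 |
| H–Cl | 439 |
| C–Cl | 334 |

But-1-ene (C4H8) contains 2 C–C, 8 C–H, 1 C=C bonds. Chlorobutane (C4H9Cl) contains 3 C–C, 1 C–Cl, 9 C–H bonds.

Let D be the C=C bond energy.
Σ(broken) = 2×341 + 8×424 + 1×D + 1×439 = 4513 + D
Σ(formed) = 3×341 + 1×334 + 9×424 = 5173
ΔH = Σ(broken) − Σ(formed) = (4513 + D) − (5173) = −660 + D
Setting this equal to −33 kJ gives D = 627 kJ/mol.

D(C=C) ≈ 627 kJ/mol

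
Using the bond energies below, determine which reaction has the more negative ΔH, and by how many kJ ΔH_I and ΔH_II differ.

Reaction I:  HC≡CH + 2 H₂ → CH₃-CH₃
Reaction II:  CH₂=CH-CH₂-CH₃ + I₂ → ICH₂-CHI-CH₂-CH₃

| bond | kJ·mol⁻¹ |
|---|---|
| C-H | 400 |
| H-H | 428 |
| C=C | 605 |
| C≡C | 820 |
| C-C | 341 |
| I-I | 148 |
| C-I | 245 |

Reaction I:
  Bonds broken (reactants):
    C≡C: 1 × 820 = 820
    C-H: 2 × 400 = 800
    H-H: 2 × 428 = 856
    Σ(broken) = 2476 kJ
  Bonds formed (products):
    C-C: 1 × 341 = 341
    C-H: 6 × 400 = 2400
    Σ(formed) = 2741 kJ
  ΔH_I = 2476 − 2741 = −265 kJ
Reaction II:
  Bonds broken (reactants):
    C-C: 2 × 341 = 682
    C-H: 8 × 400 = 3200
    C=C: 1 × 605 = 605
    I-I: 1 × 148 = 148
    Σ(broken) = 4635 kJ
  Bonds formed (products):
    C-C: 3 × 341 = 1023
    C-H: 8 × 400 = 3200
    C-I: 2 × 245 = 490
    Σ(formed) = 4713 kJ
  ΔH_II = 4635 − 4713 = −78 kJ
ΔH_I − ΔH_II = −187 kJ, so reaction I has the more negative ΔH; |ΔH_I − ΔH_II| = 187 kJ.

Reaction I, by 187 kJ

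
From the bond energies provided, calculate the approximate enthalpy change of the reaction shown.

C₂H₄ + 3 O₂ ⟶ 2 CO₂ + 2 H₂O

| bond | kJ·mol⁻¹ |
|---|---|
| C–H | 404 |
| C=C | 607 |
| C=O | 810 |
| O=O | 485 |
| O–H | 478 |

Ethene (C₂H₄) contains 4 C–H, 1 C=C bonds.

ΔH ≈ −1474 kJ

Bonds broken (reactants):
  C–H: 4 × 404 = 1616
  C=C: 1 × 607 = 607
  O=O: 3 × 485 = 1455
  Σ(broken) = 3678 kJ
Bonds formed (products):
  C=O: 4 × 810 = 3240
  O–H: 4 × 478 = 1912
  Σ(formed) = 5152 kJ
ΔH = Σ(broken) − Σ(formed) = 3678 − 5152 = −1474 kJ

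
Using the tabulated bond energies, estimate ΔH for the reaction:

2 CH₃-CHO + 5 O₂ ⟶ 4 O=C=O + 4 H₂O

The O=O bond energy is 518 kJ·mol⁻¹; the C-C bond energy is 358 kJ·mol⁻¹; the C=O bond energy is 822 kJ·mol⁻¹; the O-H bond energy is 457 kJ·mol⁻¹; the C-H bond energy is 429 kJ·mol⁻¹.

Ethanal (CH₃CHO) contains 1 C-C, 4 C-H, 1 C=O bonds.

Bonds broken (reactants):
  C-C: 2 × 358 = 716
  C-H: 8 × 429 = 3432
  C=O: 2 × 822 = 1644
  O=O: 5 × 518 = 2590
  Σ(broken) = 8382 kJ
Bonds formed (products):
  C=O: 8 × 822 = 6576
  O-H: 8 × 457 = 3656
  Σ(formed) = 10232 kJ
ΔH = Σ(broken) − Σ(formed) = 8382 − 10232 = −1850 kJ

ΔH ≈ −1850 kJ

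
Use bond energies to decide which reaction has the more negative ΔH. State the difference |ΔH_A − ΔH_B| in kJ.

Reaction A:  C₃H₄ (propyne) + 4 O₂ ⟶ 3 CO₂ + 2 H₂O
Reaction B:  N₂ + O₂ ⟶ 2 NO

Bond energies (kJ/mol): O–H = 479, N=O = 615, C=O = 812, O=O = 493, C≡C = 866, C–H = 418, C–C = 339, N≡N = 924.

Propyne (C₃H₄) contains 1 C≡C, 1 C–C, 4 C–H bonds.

Reaction A:
  Bonds broken (reactants):
    C≡C: 1 × 866 = 866
    C–C: 1 × 339 = 339
    C–H: 4 × 418 = 1672
    O=O: 4 × 493 = 1972
    Σ(broken) = 4849 kJ
  Bonds formed (products):
    C=O: 6 × 812 = 4872
    O–H: 4 × 479 = 1916
    Σ(formed) = 6788 kJ
  ΔH_A = 4849 − 6788 = −1939 kJ
Reaction B:
  Bonds broken (reactants):
    N≡N: 1 × 924 = 924
    O=O: 1 × 493 = 493
    Σ(broken) = 1417 kJ
  Bonds formed (products):
    N=O: 2 × 615 = 1230
    Σ(formed) = 1230 kJ
  ΔH_B = 1417 − 1230 = +187 kJ
ΔH_A − ΔH_B = −2126 kJ, so reaction A has the more negative ΔH; |ΔH_A − ΔH_B| = 2126 kJ.

Reaction A, by 2126 kJ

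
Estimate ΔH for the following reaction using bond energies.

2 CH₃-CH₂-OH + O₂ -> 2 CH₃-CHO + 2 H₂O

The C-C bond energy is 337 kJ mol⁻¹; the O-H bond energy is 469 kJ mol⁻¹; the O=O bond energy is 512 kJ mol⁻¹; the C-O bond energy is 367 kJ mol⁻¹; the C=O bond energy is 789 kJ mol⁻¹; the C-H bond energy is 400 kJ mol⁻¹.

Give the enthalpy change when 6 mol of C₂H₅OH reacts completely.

Bonds broken (reactants):
  C-C: 2 × 337 = 674
  C-H: 10 × 400 = 4000
  C-O: 2 × 367 = 734
  O-H: 2 × 469 = 938
  O=O: 1 × 512 = 512
  Σ(broken) = 6858 kJ
Bonds formed (products):
  C-C: 2 × 337 = 674
  C-H: 8 × 400 = 3200
  C=O: 2 × 789 = 1578
  O-H: 4 × 469 = 1876
  Σ(formed) = 7328 kJ
ΔH = Σ(broken) − Σ(formed) = 6858 − 7328 = −470 kJ
For 3× the reaction as written: 3 × (−470) = −1410 kJ

ΔH = −1410 kJ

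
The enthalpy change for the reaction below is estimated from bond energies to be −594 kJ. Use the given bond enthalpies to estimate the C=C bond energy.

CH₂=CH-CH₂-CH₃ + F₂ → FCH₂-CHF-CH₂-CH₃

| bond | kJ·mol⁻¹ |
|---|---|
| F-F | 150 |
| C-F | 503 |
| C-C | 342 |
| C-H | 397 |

D(C=C) ≈ 604 kJ/mol

Let D be the C=C bond energy.
Σ(broken) = 2×342 + 8×397 + 1×D + 1×150 = 4010 + D
Σ(formed) = 3×342 + 2×503 + 8×397 = 5208
ΔH = Σ(broken) − Σ(formed) = (4010 + D) − (5208) = −1198 + D
Setting this equal to −594 kJ gives D = 604 kJ/mol.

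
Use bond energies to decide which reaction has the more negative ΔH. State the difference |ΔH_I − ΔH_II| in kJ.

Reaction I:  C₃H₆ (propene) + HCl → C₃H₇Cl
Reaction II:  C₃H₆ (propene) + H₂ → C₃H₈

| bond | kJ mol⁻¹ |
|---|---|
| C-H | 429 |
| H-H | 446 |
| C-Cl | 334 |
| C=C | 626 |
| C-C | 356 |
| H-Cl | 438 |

Reaction I:
  Bonds broken (reactants):
    C-C: 1 × 356 = 356
    C-H: 6 × 429 = 2574
    C=C: 1 × 626 = 626
    H-Cl: 1 × 438 = 438
    Σ(broken) = 3994 kJ
  Bonds formed (products):
    C-C: 2 × 356 = 712
    C-Cl: 1 × 334 = 334
    C-H: 7 × 429 = 3003
    Σ(formed) = 4049 kJ
  ΔH_I = 3994 − 4049 = −55 kJ
Reaction II:
  Bonds broken (reactants):
    C-C: 1 × 356 = 356
    C-H: 6 × 429 = 2574
    C=C: 1 × 626 = 626
    H-H: 1 × 446 = 446
    Σ(broken) = 4002 kJ
  Bonds formed (products):
    C-C: 2 × 356 = 712
    C-H: 8 × 429 = 3432
    Σ(formed) = 4144 kJ
  ΔH_II = 4002 − 4144 = −142 kJ
ΔH_I − ΔH_II = +87 kJ, so reaction II has the more negative ΔH; |ΔH_I − ΔH_II| = 87 kJ.

Reaction II, by 87 kJ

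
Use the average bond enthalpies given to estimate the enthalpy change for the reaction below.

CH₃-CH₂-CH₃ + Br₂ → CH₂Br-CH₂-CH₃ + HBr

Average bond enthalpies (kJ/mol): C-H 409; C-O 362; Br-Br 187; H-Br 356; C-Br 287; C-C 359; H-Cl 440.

Bonds broken (reactants):
  Br-Br: 1 × 187 = 187
  C-C: 2 × 359 = 718
  C-H: 8 × 409 = 3272
  Σ(broken) = 4177 kJ
Bonds formed (products):
  C-Br: 1 × 287 = 287
  C-C: 2 × 359 = 718
  C-H: 7 × 409 = 2863
  H-Br: 1 × 356 = 356
  Σ(formed) = 4224 kJ
ΔH = Σ(broken) − Σ(formed) = 4177 − 4224 = −47 kJ

ΔH ≈ −47 kJ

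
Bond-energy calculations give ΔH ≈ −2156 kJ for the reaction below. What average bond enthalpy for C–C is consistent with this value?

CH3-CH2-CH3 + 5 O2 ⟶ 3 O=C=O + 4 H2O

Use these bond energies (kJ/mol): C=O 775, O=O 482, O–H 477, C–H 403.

Let D be the C–C bond energy.
Σ(broken) = 2×D + 8×403 + 5×482 = 5634 + 2D
Σ(formed) = 6×775 + 8×477 = 8466
ΔH = Σ(broken) − Σ(formed) = (5634 + 2D) − (8466) = −2832 + 2D
Setting this equal to −2156 kJ gives 2D = 676, so D = 338 kJ/mol.

D(C–C) ≈ 338 kJ/mol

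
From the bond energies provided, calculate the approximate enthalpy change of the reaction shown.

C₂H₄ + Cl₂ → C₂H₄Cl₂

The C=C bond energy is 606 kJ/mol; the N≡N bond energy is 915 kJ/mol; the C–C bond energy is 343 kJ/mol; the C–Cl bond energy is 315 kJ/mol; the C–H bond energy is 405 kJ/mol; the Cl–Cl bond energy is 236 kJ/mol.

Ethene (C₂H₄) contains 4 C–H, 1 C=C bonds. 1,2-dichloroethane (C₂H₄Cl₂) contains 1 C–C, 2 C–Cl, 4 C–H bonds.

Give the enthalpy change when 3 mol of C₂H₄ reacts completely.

ΔH = −393 kJ

Bonds broken (reactants):
  C–H: 4 × 405 = 1620
  C=C: 1 × 606 = 606
  Cl–Cl: 1 × 236 = 236
  Σ(broken) = 2462 kJ
Bonds formed (products):
  C–C: 1 × 343 = 343
  C–Cl: 2 × 315 = 630
  C–H: 4 × 405 = 1620
  Σ(formed) = 2593 kJ
ΔH = Σ(broken) − Σ(formed) = 2462 − 2593 = −131 kJ
For 3× the reaction as written: 3 × (−131) = −393 kJ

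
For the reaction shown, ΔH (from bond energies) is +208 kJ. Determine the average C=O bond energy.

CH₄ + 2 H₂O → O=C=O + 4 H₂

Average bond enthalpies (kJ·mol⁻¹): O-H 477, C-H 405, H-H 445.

Let D be the C=O bond energy.
Σ(broken) = 4×405 + 4×477 = 3528
Σ(formed) = 2×D + 4×445 = 1780 + 2D
ΔH = Σ(broken) − Σ(formed) = (3528) − (1780 + 2D) = +1748 − 2D
Setting this equal to +208 kJ gives 2D = 1540, so D = 770 kJ/mol.

D(C=O) ≈ 770 kJ/mol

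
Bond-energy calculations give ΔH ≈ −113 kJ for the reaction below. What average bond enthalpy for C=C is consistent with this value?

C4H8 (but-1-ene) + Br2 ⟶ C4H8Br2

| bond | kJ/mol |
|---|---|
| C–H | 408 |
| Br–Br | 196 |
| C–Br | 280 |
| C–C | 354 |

D(C=C) ≈ 605 kJ/mol

Let D be the C=C bond energy.
Σ(broken) = 1×196 + 2×354 + 8×408 + 1×D = 4168 + D
Σ(formed) = 2×280 + 3×354 + 8×408 = 4886
ΔH = Σ(broken) − Σ(formed) = (4168 + D) − (4886) = −718 + D
Setting this equal to −113 kJ gives D = 605 kJ/mol.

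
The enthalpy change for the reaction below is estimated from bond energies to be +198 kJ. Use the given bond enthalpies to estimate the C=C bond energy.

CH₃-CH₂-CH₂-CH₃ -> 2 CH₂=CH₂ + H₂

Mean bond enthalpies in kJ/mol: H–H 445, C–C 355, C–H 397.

Let D be the C=C bond energy.
Σ(broken) = 3×355 + 10×397 = 5035
Σ(formed) = 8×397 + 2×D + 1×445 = 3621 + 2D
ΔH = Σ(broken) − Σ(formed) = (5035) − (3621 + 2D) = +1414 − 2D
Setting this equal to +198 kJ gives 2D = 1216, so D = 608 kJ/mol.

D(C=C) ≈ 608 kJ/mol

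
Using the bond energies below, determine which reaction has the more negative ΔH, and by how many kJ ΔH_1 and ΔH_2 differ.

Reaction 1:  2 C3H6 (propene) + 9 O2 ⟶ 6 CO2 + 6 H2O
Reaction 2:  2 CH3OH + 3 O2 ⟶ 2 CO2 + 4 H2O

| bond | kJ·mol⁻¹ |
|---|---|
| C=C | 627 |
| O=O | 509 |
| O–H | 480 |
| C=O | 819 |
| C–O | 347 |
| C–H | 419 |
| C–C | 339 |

Reaction 1, by 2626 kJ

Reaction 1:
  Bonds broken (reactants):
    C–C: 2 × 339 = 678
    C–H: 12 × 419 = 5028
    C=C: 2 × 627 = 1254
    O=O: 9 × 509 = 4581
    Σ(broken) = 11541 kJ
  Bonds formed (products):
    C=O: 12 × 819 = 9828
    O–H: 12 × 480 = 5760
    Σ(formed) = 15588 kJ
  ΔH_1 = 11541 − 15588 = −4047 kJ
Reaction 2:
  Bonds broken (reactants):
    C–H: 6 × 419 = 2514
    C–O: 2 × 347 = 694
    O–H: 2 × 480 = 960
    O=O: 3 × 509 = 1527
    Σ(broken) = 5695 kJ
  Bonds formed (products):
    C=O: 4 × 819 = 3276
    O–H: 8 × 480 = 3840
    Σ(formed) = 7116 kJ
  ΔH_2 = 5695 − 7116 = −1421 kJ
ΔH_1 − ΔH_2 = −2626 kJ, so reaction 1 has the more negative ΔH; |ΔH_1 − ΔH_2| = 2626 kJ.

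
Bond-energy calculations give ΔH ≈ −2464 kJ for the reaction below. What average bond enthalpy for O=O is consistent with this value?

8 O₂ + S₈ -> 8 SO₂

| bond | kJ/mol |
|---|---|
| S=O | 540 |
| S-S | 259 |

D(O=O) ≈ 513 kJ/mol

Let D be the O=O bond energy.
Σ(broken) = 8×D + 8×259 = 2072 + 8D
Σ(formed) = 16×540 = 8640
ΔH = Σ(broken) − Σ(formed) = (2072 + 8D) − (8640) = −6568 + 8D
Setting this equal to −2464 kJ gives 8D = 4104, so D = 513 kJ/mol.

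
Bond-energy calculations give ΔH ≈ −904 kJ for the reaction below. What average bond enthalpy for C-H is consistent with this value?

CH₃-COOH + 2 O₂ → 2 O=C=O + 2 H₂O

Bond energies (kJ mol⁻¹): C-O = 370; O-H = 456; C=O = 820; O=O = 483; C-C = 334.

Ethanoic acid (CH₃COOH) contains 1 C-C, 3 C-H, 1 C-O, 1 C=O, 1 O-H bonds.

Let D be the C-H bond energy.
Σ(broken) = 1×334 + 3×D + 1×370 + 1×820 + 1×456 + 2×483 = 2946 + 3D
Σ(formed) = 4×820 + 4×456 = 5104
ΔH = Σ(broken) − Σ(formed) = (2946 + 3D) − (5104) = −2158 + 3D
Setting this equal to −904 kJ gives 3D = 1254, so D = 418 kJ/mol.

D(C-H) ≈ 418 kJ/mol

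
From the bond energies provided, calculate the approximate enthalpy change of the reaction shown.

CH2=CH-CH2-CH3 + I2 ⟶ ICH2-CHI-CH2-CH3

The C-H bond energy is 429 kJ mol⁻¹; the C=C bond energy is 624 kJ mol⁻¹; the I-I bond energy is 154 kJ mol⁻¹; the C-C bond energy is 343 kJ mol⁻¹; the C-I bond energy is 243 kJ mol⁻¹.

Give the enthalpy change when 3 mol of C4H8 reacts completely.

Bonds broken (reactants):
  C-C: 2 × 343 = 686
  C-H: 8 × 429 = 3432
  C=C: 1 × 624 = 624
  I-I: 1 × 154 = 154
  Σ(broken) = 4896 kJ
Bonds formed (products):
  C-C: 3 × 343 = 1029
  C-H: 8 × 429 = 3432
  C-I: 2 × 243 = 486
  Σ(formed) = 4947 kJ
ΔH = Σ(broken) − Σ(formed) = 4896 − 4947 = −51 kJ
For 3× the reaction as written: 3 × (−51) = −153 kJ

ΔH = −153 kJ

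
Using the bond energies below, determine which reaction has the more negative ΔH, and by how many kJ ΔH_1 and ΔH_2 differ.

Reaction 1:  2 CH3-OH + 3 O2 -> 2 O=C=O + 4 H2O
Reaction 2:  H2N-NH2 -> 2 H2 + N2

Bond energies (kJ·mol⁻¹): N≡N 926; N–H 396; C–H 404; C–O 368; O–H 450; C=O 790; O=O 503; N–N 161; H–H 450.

Reaction 1, by 1110 kJ

Reaction 1:
  Bonds broken (reactants):
    C–H: 6 × 404 = 2424
    C–O: 2 × 368 = 736
    O–H: 2 × 450 = 900
    O=O: 3 × 503 = 1509
    Σ(broken) = 5569 kJ
  Bonds formed (products):
    C=O: 4 × 790 = 3160
    O–H: 8 × 450 = 3600
    Σ(formed) = 6760 kJ
  ΔH_1 = 5569 − 6760 = −1191 kJ
Reaction 2:
  Bonds broken (reactants):
    N–H: 4 × 396 = 1584
    N–N: 1 × 161 = 161
    Σ(broken) = 1745 kJ
  Bonds formed (products):
    H–H: 2 × 450 = 900
    N≡N: 1 × 926 = 926
    Σ(formed) = 1826 kJ
  ΔH_2 = 1745 − 1826 = −81 kJ
ΔH_1 − ΔH_2 = −1110 kJ, so reaction 1 has the more negative ΔH; |ΔH_1 − ΔH_2| = 1110 kJ.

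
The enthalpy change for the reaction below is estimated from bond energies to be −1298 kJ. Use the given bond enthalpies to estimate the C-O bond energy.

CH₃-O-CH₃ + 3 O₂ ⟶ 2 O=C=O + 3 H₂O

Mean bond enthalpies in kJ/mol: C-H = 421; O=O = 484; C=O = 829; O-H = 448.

D(C-O) ≈ 364 kJ/mol

Let D be the C-O bond energy.
Σ(broken) = 6×421 + 2×D + 3×484 = 3978 + 2D
Σ(formed) = 4×829 + 6×448 = 6004
ΔH = Σ(broken) − Σ(formed) = (3978 + 2D) − (6004) = −2026 + 2D
Setting this equal to −1298 kJ gives 2D = 728, so D = 364 kJ/mol.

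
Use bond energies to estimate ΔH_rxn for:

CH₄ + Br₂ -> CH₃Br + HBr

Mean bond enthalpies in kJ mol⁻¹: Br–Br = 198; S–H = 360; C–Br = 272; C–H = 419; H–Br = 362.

Bonds broken (reactants):
  Br–Br: 1 × 198 = 198
  C–H: 4 × 419 = 1676
  Σ(broken) = 1874 kJ
Bonds formed (products):
  C–Br: 1 × 272 = 272
  C–H: 3 × 419 = 1257
  H–Br: 1 × 362 = 362
  Σ(formed) = 1891 kJ
ΔH = Σ(broken) − Σ(formed) = 1874 − 1891 = −17 kJ

ΔH ≈ −17 kJ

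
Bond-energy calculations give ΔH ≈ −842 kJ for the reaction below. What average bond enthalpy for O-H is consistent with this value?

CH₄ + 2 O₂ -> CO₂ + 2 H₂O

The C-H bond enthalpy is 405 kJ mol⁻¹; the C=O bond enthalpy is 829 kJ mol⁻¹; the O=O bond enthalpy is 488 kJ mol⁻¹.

D(O-H) ≈ 445 kJ/mol

Let D be the O-H bond energy.
Σ(broken) = 4×405 + 2×488 = 2596
Σ(formed) = 2×829 + 4×D = 1658 + 4D
ΔH = Σ(broken) − Σ(formed) = (2596) − (1658 + 4D) = +938 − 4D
Setting this equal to −842 kJ gives 4D = 1780, so D = 445 kJ/mol.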